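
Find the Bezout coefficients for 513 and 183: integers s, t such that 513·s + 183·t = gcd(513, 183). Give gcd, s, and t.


Euclidean algorithm on (513, 183) — divide until remainder is 0:
  513 = 2 · 183 + 147
  183 = 1 · 147 + 36
  147 = 4 · 36 + 3
  36 = 12 · 3 + 0
gcd(513, 183) = 3.
Track Bezout coefficients alongside the remainders: start with r₀ = 513 = a·1 + b·0 (s = 1, t = 0) and r₁ = 183 = a·0 + b·1 (s = 0, t = 1); each new remainder r_{k+1} = r_{k-1} − q_k·r_k inherits s_{k+1} = s_{k-1} − q_k·s_k, t_{k+1} = t_{k-1} − q_k·t_k, so r_k = a·s_k + b·t_k at every step:
  q = 2: r = 147, s = 1 − 2·0 = 1, t = 0 − 2·1 = -2  (check: 513·1 + 183·(-2) = 147)
  q = 1: r = 36, s = 0 − 1·1 = -1, t = 1 − 1·(-2) = 3  (check: 513·(-1) + 183·3 = 36)
  q = 4: r = 3, s = 1 − 4·(-1) = 5, t = -2 − 4·3 = -14  (check: 513·5 + 183·(-14) = 3)
The row with r = 3 (the gcd) gives the Bezout coefficients s = 5, t = -14.
Result: 513 · (5) + 183 · (-14) = 3.

gcd(513, 183) = 3; s = 5, t = -14 (check: 513·5 + 183·(-14) = 3).


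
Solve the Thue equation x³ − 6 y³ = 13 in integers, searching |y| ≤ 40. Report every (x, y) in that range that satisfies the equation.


The equation is x³ - 6y³ = 13. For fixed y, x³ = 6·y³ + 13, so a solution requires the RHS to be a perfect cube.
Strategy: iterate y from -40 to 40, compute RHS = 6·y³ + 13, and check whether it is a (positive or negative) perfect cube.
Check small values of y:
  y = 0: RHS = 13 is not a perfect cube.
  y = 1: RHS = 19 is not a perfect cube.
  y = -1: RHS = 7 is not a perfect cube.
  y = 2: RHS = 61 is not a perfect cube.
  y = -2: RHS = -35 is not a perfect cube.
  y = 3: RHS = 175 is not a perfect cube.
  y = -3: RHS = -149 is not a perfect cube.
Continuing the search up to |y| = 40 finds no solutions either.
No (x, y) in the scanned range satisfies the equation.

No integer solutions with |y| ≤ 40.


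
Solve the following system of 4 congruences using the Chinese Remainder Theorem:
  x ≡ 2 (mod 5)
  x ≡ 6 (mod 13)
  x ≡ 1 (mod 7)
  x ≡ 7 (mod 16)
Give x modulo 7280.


Product of moduli M = 5 · 13 · 7 · 16 = 7280.
Merge one congruence at a time:
  Start: x ≡ 2 (mod 5).
  Combine with x ≡ 6 (mod 13); new modulus lcm = 65.
    Write x = 2 + 5·t and substitute into x ≡ 6 (mod 13): 5·t ≡ 6 − 2 = 4 (mod 13).
    The inverse of 5 mod 13 is 8 (since 5·8 = 40 = 3·13 + 1), so t ≡ 8·4 = 32 ≡ 6 (mod 13).
    Then x = 2 + 5·6 = 32, valid modulo lcm(5, 13) = 65: x ≡ 32 (mod 65).
  Combine with x ≡ 1 (mod 7); new modulus lcm = 455.
    Write x = 32 + 65·t and substitute into x ≡ 1 (mod 7): 65·t ≡ 1 − 32 = -31 (mod 7).
    Reduce coefficients mod 7: 2·t ≡ 4 (mod 7).
    The inverse of 2 mod 7 is 4 (since 2·4 = 8 = 1·7 + 1), so t ≡ 4·4 = 16 ≡ 2 (mod 7).
    Then x = 32 + 65·2 = 162, valid modulo lcm(65, 7) = 455: x ≡ 162 (mod 455).
  Combine with x ≡ 7 (mod 16); new modulus lcm = 7280.
    Write x = 162 + 455·t and substitute into x ≡ 7 (mod 16): 455·t ≡ 7 − 162 = -155 (mod 16).
    Reduce coefficients mod 16: 7·t ≡ 5 (mod 16).
    The inverse of 7 mod 16 is 7 (since 7·7 = 49 = 3·16 + 1), so t ≡ 7·5 = 35 ≡ 3 (mod 16).
    Then x = 162 + 455·3 = 1527, valid modulo lcm(455, 16) = 7280: x ≡ 1527 (mod 7280).
Verify against each original: 1527 mod 5 = 2, 1527 mod 13 = 6, 1527 mod 7 = 1, 1527 mod 16 = 7.

x ≡ 1527 (mod 7280).


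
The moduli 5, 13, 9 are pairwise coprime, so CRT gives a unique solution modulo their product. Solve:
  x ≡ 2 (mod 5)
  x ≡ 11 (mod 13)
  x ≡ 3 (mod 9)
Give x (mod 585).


Moduli 5, 13, 9 are pairwise coprime; by CRT there is a unique solution modulo M = 5 · 13 · 9 = 585.
Solve pairwise, accumulating the modulus:
  Start with x ≡ 2 (mod 5).
  Combine with x ≡ 11 (mod 13): since gcd(5, 13) = 1, we get a unique residue mod 65.
    Write x = 2 + 5·t and substitute into x ≡ 11 (mod 13): 5·t ≡ 11 − 2 = 9 (mod 13).
    The inverse of 5 mod 13 is 8 (since 5·8 = 40 = 3·13 + 1), so t ≡ 8·9 = 72 ≡ 7 (mod 13).
    Then x = 2 + 5·7 = 37, valid modulo lcm(5, 13) = 65: x ≡ 37 (mod 65).
  Combine with x ≡ 3 (mod 9): since gcd(65, 9) = 1, we get a unique residue mod 585.
    Write x = 37 + 65·t and substitute into x ≡ 3 (mod 9): 65·t ≡ 3 − 37 = -34 (mod 9).
    Reduce coefficients mod 9: 2·t ≡ 2 (mod 9).
    The inverse of 2 mod 9 is 5 (since 2·5 = 10 = 1·9 + 1), so t ≡ 5·2 = 10 ≡ 1 (mod 9).
    Then x = 37 + 65·1 = 102, valid modulo lcm(65, 9) = 585: x ≡ 102 (mod 585).
Verify: 102 mod 5 = 2 ✓, 102 mod 13 = 11 ✓, 102 mod 9 = 3 ✓.

x ≡ 102 (mod 585).


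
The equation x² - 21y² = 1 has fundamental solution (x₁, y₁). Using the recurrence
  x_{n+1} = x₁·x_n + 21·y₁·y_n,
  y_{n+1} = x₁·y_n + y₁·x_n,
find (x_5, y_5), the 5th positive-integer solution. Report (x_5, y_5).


Step 1: Find the fundamental solution (x₁, y₁) of x² - 21y² = 1.
  Expand √21 as a continued fraction. a₀ = ⌊√21⌋ = 4; iterate m_{k+1} = d_k·a_k − m_k, d_{k+1} = (21 − m_{k+1}²)/d_k, a_{k+1} = ⌊(a₀ + m_{k+1})/d_{k+1}⌋ (starting m₀ = 0, d₀ = 1), with convergents p_k = a_k·p_{k-1} + p_{k-2}, q_k = a_k·q_{k-1} + q_{k-2} (p₋₁ = 1, q₋₁ = 0):
  k = 0: a₀ = 4; p₀/q₀ = 4/1; p₀² − 21·q₀² = 16 − 21 = -5.
  k = 1: m = 4, d = 5, a = ⌊(4 + 4)/5⌋ = 1; p/q = (1·4 + 1)/(1·1 + 0) = 5/1; p² − 21·q² = 25 − 21 = 4.
  k = 2: m = 1, d = 4, a = ⌊(4 + 1)/4⌋ = 1; p/q = (1·5 + 4)/(1·1 + 1) = 9/2; p² − 21·q² = 81 − 84 = -3.
  k = 3: m = 3, d = 3, a = ⌊(4 + 3)/3⌋ = 2; p/q = (2·9 + 5)/(2·2 + 1) = 23/5; p² − 21·q² = 529 − 525 = 4.
  k = 4: m = 3, d = 4, a = ⌊(4 + 3)/4⌋ = 1; p/q = (1·23 + 9)/(1·5 + 2) = 32/7; p² − 21·q² = 1024 − 1029 = -5.
  k = 5: m = 1, d = 5, a = ⌊(4 + 1)/5⌋ = 1; p/q = (1·32 + 23)/(1·7 + 5) = 55/12; p² − 21·q² = 3025 − 3024 = 1.
  The first convergent with p² − 21·q² = 1 gives the fundamental solution (x₁, y₁) = (55, 12).
Step 2: Apply the recurrence (x_{n+1}, y_{n+1}) = (x₁x_n + 21y₁y_n, x₁y_n + y₁x_n) repeatedly.
  From (x_1, y_1) = (55, 12): x_2 = 55·55 + 21·12·12 = 6049; y_2 = 55·12 + 12·55 = 1320.
  From (x_2, y_2) = (6049, 1320): x_3 = 55·6049 + 21·12·1320 = 665335; y_3 = 55·1320 + 12·6049 = 145188.
  From (x_3, y_3) = (665335, 145188): x_4 = 55·665335 + 21·12·145188 = 73180801; y_4 = 55·145188 + 12·665335 = 15969360.
  From (x_4, y_4) = (73180801, 15969360): x_5 = 55·73180801 + 21·12·15969360 = 8049222775; y_5 = 55·15969360 + 12·73180801 = 1756484412.
Step 3: Verify x_5² - 21·y_5² = 64789987281578700625 - 64789987281578700624 = 1 (should be 1). ✓

(x_1, y_1) = (55, 12); (x_5, y_5) = (8049222775, 1756484412).


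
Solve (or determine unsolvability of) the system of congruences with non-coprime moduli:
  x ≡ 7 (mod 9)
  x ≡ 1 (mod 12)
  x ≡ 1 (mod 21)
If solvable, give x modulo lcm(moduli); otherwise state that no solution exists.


Moduli 9, 12, 21 are not pairwise coprime, so CRT works modulo lcm(m_i) when all pairwise compatibility conditions hold.
Pairwise compatibility: gcd(m_i, m_j) must divide a_i - a_j for every pair.
Merge one congruence at a time:
  Start: x ≡ 7 (mod 9).
  Combine with x ≡ 1 (mod 12): gcd(9, 12) = 3; 1 - 7 = -6, which IS divisible by 3, so compatible.
    Write x = 7 + 9·t and substitute into x ≡ 1 (mod 12): 9·t ≡ 1 − 7 = -6 (mod 12).
    Divide the congruence (and modulus) by g = 3: 3·t ≡ -2 (mod 4).
    Reduce coefficients mod 4: 3·t ≡ 2 (mod 4).
    The inverse of 3 mod 4 is 3 (since 3·3 = 9 = 2·4 + 1), so t ≡ 3·2 = 6 ≡ 2 (mod 4).
    Then x = 7 + 9·2 = 25, valid modulo lcm(9, 12) = 36: x ≡ 25 (mod 36).
  Combine with x ≡ 1 (mod 21): gcd(36, 21) = 3; 1 - 25 = -24, which IS divisible by 3, so compatible.
    Write x = 25 + 36·t and substitute into x ≡ 1 (mod 21): 36·t ≡ 1 − 25 = -24 (mod 21).
    Divide the congruence (and modulus) by g = 3: 12·t ≡ -8 (mod 7).
    Reduce coefficients mod 7: 5·t ≡ 6 (mod 7).
    The inverse of 5 mod 7 is 3 (since 5·3 = 15 = 2·7 + 1), so t ≡ 3·6 = 18 ≡ 4 (mod 7).
    Then x = 25 + 36·4 = 169, valid modulo lcm(36, 21) = 252: x ≡ 169 (mod 252).
Verify: 169 mod 9 = 7, 169 mod 12 = 1, 169 mod 21 = 1.

x ≡ 169 (mod 252).


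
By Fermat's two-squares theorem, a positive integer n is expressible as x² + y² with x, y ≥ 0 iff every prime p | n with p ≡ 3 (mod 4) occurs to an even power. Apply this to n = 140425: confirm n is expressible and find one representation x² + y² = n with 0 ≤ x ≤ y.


Step 1: Factor n = 140425 = 5^2 · 41 · 137.
Step 2: Check the mod-4 condition on each prime factor: 5 ≡ 1 (mod 4), exponent 2; 41 ≡ 1 (mod 4), exponent 1; 137 ≡ 1 (mod 4), exponent 1.
All primes ≡ 3 (mod 4) appear to even exponent (or don't appear), so by the two-squares theorem n IS expressible as a sum of two squares.
Step 3: Build a representation. Group n = k² · m with k = 5 and m = 41 · 137 = 5617 (a product of primes ≡ 1 (mod 4)); a representation of m scales to one of n via (k·x)² + (k·y)² = k²(x² + y²). Each prime p ≡ 1 (mod 4) is itself a sum of two squares; find a² by testing p − a² for a perfect square:
  41: 41 − 1² = 40, 41 − 2² = 37, 41 − 3² = 32, 41 − 4² = 25 = 5² ⇒ 41 = 4² + 5².
  137: 137 − 1² = 136, 137 − 2² = 133, 137 − 3² = 128, 137 − 4² = 121 = 11² ⇒ 137 = 4² + 11².
  Combine using the Brahmagupta–Fibonacci identity (a² + b²)(c² + d²) = (ac − bd)² + (ad + bc)² = (ac + bd)² + (ad − bc)²:
  41 · 137 = 5617: from (4² + 5²)(4² + 11²), take (4·4 − 5·11, 4·11 + 5·4) = (16 − 55, 44 + 20) = (-39, 64); dropping signs (only squares matter) gives (39, 64); check 39² + 64² = 1521 + 4096 = 5617 ✓.
  Scale by k = 5: (5·39, 5·64) = (195, 320).
Step 4: Order so x ≤ y and verify: 195² + 320² = 38025 + 102400 = 140425 = n. ✓

n = 140425 = 195² + 320² (one valid representation with x ≤ y).


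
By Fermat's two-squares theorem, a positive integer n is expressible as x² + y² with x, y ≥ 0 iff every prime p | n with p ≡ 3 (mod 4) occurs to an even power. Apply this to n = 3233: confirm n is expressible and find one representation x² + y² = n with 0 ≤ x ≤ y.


Step 1: Factor n = 3233 = 53 · 61.
Step 2: Check the mod-4 condition on each prime factor: 53 ≡ 1 (mod 4), exponent 1; 61 ≡ 1 (mod 4), exponent 1.
All primes ≡ 3 (mod 4) appear to even exponent (or don't appear), so by the two-squares theorem n IS expressible as a sum of two squares.
Step 3: Build a representation. Here n = 53 · 61 is a product of primes ≡ 1 (mod 4). Each prime p ≡ 1 (mod 4) is itself a sum of two squares; find a² by testing p − a² for a perfect square:
  53: 53 − 1² = 52, 53 − 2² = 49 = 7² ⇒ 53 = 2² + 7².
  61: 61 − 1² = 60, 61 − 2² = 57, 61 − 3² = 52, 61 − 4² = 45, 61 − 5² = 36 = 6² ⇒ 61 = 5² + 6².
  Combine using the Brahmagupta–Fibonacci identity (a² + b²)(c² + d²) = (ac − bd)² + (ad + bc)² = (ac + bd)² + (ad − bc)²:
  53 · 61 = 3233: from (2² + 7²)(5² + 6²), take (2·5 − 7·6, 2·6 + 7·5) = (10 − 42, 12 + 35) = (-32, 47); dropping signs (only squares matter) gives (32, 47); check 32² + 47² = 1024 + 2209 = 3233 ✓.
Step 4: Order so x ≤ y and verify: 32² + 47² = 1024 + 2209 = 3233 = n. ✓

n = 3233 = 32² + 47² (one valid representation with x ≤ y).


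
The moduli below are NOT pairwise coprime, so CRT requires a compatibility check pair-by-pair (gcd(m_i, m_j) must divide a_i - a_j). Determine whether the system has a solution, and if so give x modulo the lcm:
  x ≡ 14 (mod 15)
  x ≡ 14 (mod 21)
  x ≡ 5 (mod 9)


Moduli 15, 21, 9 are not pairwise coprime, so CRT works modulo lcm(m_i) when all pairwise compatibility conditions hold.
Pairwise compatibility: gcd(m_i, m_j) must divide a_i - a_j for every pair.
Merge one congruence at a time:
  Start: x ≡ 14 (mod 15).
  Combine with x ≡ 14 (mod 21): gcd(15, 21) = 3; 14 - 14 = 0, which IS divisible by 3, so compatible.
    Write x = 14 + 15·t and substitute into x ≡ 14 (mod 21): 15·t ≡ 14 − 14 = 0 (mod 21).
    Divide the congruence (and modulus) by g = 3: 5·t ≡ 0 (mod 7).
    The inverse of 5 mod 7 is 3 (since 5·3 = 15 = 2·7 + 1), so t ≡ 3·0 = 0 ≡ 0 (mod 7).
    Then x = 14 + 15·0 = 14, valid modulo lcm(15, 21) = 105: x ≡ 14 (mod 105).
  Combine with x ≡ 5 (mod 9): gcd(105, 9) = 3; 5 - 14 = -9, which IS divisible by 3, so compatible.
    Write x = 14 + 105·t and substitute into x ≡ 5 (mod 9): 105·t ≡ 5 − 14 = -9 (mod 9).
    Divide the congruence (and modulus) by g = 3: 35·t ≡ -3 (mod 3).
    Reduce coefficients mod 3: 2·t ≡ 0 (mod 3).
    The inverse of 2 mod 3 is 2 (since 2·2 = 4 = 1·3 + 1), so t ≡ 2·0 = 0 ≡ 0 (mod 3).
    Then x = 14 + 105·0 = 14, valid modulo lcm(105, 9) = 315: x ≡ 14 (mod 315).
Verify: 14 mod 15 = 14, 14 mod 21 = 14, 14 mod 9 = 5.

x ≡ 14 (mod 315).


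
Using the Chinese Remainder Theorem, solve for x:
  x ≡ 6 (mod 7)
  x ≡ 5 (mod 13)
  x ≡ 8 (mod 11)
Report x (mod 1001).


Moduli 7, 13, 11 are pairwise coprime; by CRT there is a unique solution modulo M = 7 · 13 · 11 = 1001.
Solve pairwise, accumulating the modulus:
  Start with x ≡ 6 (mod 7).
  Combine with x ≡ 5 (mod 13): since gcd(7, 13) = 1, we get a unique residue mod 91.
    Write x = 6 + 7·t and substitute into x ≡ 5 (mod 13): 7·t ≡ 5 − 6 = -1 (mod 13).
    Reduce coefficients mod 13: 7·t ≡ 12 (mod 13).
    The inverse of 7 mod 13 is 2 (since 7·2 = 14 = 1·13 + 1), so t ≡ 2·12 = 24 ≡ 11 (mod 13).
    Then x = 6 + 7·11 = 83, valid modulo lcm(7, 13) = 91: x ≡ 83 (mod 91).
  Combine with x ≡ 8 (mod 11): since gcd(91, 11) = 1, we get a unique residue mod 1001.
    Write x = 83 + 91·t and substitute into x ≡ 8 (mod 11): 91·t ≡ 8 − 83 = -75 (mod 11).
    Reduce coefficients mod 11: 3·t ≡ 2 (mod 11).
    The inverse of 3 mod 11 is 4 (since 3·4 = 12 = 1·11 + 1), so t ≡ 4·2 = 8 ≡ 8 (mod 11).
    Then x = 83 + 91·8 = 811, valid modulo lcm(91, 11) = 1001: x ≡ 811 (mod 1001).
Verify: 811 mod 7 = 6 ✓, 811 mod 13 = 5 ✓, 811 mod 11 = 8 ✓.

x ≡ 811 (mod 1001).


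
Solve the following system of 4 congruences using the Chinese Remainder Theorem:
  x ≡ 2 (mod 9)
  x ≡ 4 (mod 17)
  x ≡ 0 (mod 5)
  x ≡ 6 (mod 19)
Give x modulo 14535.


Product of moduli M = 9 · 17 · 5 · 19 = 14535.
Merge one congruence at a time:
  Start: x ≡ 2 (mod 9).
  Combine with x ≡ 4 (mod 17); new modulus lcm = 153.
    Write x = 2 + 9·t and substitute into x ≡ 4 (mod 17): 9·t ≡ 4 − 2 = 2 (mod 17).
    The inverse of 9 mod 17 is 2 (since 9·2 = 18 = 1·17 + 1), so t ≡ 2·2 = 4 ≡ 4 (mod 17).
    Then x = 2 + 9·4 = 38, valid modulo lcm(9, 17) = 153: x ≡ 38 (mod 153).
  Combine with x ≡ 0 (mod 5); new modulus lcm = 765.
    Write x = 38 + 153·t and substitute into x ≡ 0 (mod 5): 153·t ≡ 0 − 38 = -38 (mod 5).
    Reduce coefficients mod 5: 3·t ≡ 2 (mod 5).
    The inverse of 3 mod 5 is 2 (since 3·2 = 6 = 1·5 + 1), so t ≡ 2·2 = 4 ≡ 4 (mod 5).
    Then x = 38 + 153·4 = 650, valid modulo lcm(153, 5) = 765: x ≡ 650 (mod 765).
  Combine with x ≡ 6 (mod 19); new modulus lcm = 14535.
    Write x = 650 + 765·t and substitute into x ≡ 6 (mod 19): 765·t ≡ 6 − 650 = -644 (mod 19).
    Reduce coefficients mod 19: 5·t ≡ 2 (mod 19).
    The inverse of 5 mod 19 is 4 (since 5·4 = 20 = 1·19 + 1), so t ≡ 4·2 = 8 ≡ 8 (mod 19).
    Then x = 650 + 765·8 = 6770, valid modulo lcm(765, 19) = 14535: x ≡ 6770 (mod 14535).
Verify against each original: 6770 mod 9 = 2, 6770 mod 17 = 4, 6770 mod 5 = 0, 6770 mod 19 = 6.

x ≡ 6770 (mod 14535).


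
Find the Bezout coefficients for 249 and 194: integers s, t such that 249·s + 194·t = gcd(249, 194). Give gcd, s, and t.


Euclidean algorithm on (249, 194) — divide until remainder is 0:
  249 = 1 · 194 + 55
  194 = 3 · 55 + 29
  55 = 1 · 29 + 26
  29 = 1 · 26 + 3
  26 = 8 · 3 + 2
  3 = 1 · 2 + 1
  2 = 2 · 1 + 0
gcd(249, 194) = 1.
Track Bezout coefficients alongside the remainders: start with r₀ = 249 = a·1 + b·0 (s = 1, t = 0) and r₁ = 194 = a·0 + b·1 (s = 0, t = 1); each new remainder r_{k+1} = r_{k-1} − q_k·r_k inherits s_{k+1} = s_{k-1} − q_k·s_k, t_{k+1} = t_{k-1} − q_k·t_k, so r_k = a·s_k + b·t_k at every step:
  q = 1: r = 55, s = 1 − 1·0 = 1, t = 0 − 1·1 = -1  (check: 249·1 + 194·(-1) = 55)
  q = 3: r = 29, s = 0 − 3·1 = -3, t = 1 − 3·(-1) = 4  (check: 249·(-3) + 194·4 = 29)
  q = 1: r = 26, s = 1 − 1·(-3) = 4, t = -1 − 1·4 = -5  (check: 249·4 + 194·(-5) = 26)
  q = 1: r = 3, s = -3 − 1·4 = -7, t = 4 − 1·(-5) = 9  (check: 249·(-7) + 194·9 = 3)
  q = 8: r = 2, s = 4 − 8·(-7) = 60, t = -5 − 8·9 = -77  (check: 249·60 + 194·(-77) = 2)
  q = 1: r = 1, s = -7 − 1·60 = -67, t = 9 − 1·(-77) = 86  (check: 249·(-67) + 194·86 = 1)
The row with r = 1 (the gcd) gives the Bezout coefficients s = -67, t = 86.
Result: 249 · (-67) + 194 · (86) = 1.

gcd(249, 194) = 1; s = -67, t = 86 (check: 249·(-67) + 194·86 = 1).


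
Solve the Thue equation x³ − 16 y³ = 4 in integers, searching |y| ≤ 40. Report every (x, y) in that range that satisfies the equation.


The equation is x³ - 16y³ = 4. For fixed y, x³ = 16·y³ + 4, so a solution requires the RHS to be a perfect cube.
Strategy: iterate y from -40 to 40, compute RHS = 16·y³ + 4, and check whether it is a (positive or negative) perfect cube.
Check small values of y:
  y = 0: RHS = 4 is not a perfect cube.
  y = 1: RHS = 20 is not a perfect cube.
  y = -1: RHS = -12 is not a perfect cube.
  y = 2: RHS = 132 is not a perfect cube.
  y = -2: RHS = -124 is not a perfect cube.
  y = 3: RHS = 436 is not a perfect cube.
  y = -3: RHS = -428 is not a perfect cube.
Continuing the search up to |y| = 40 finds no solutions either.
No (x, y) in the scanned range satisfies the equation.

No integer solutions with |y| ≤ 40.


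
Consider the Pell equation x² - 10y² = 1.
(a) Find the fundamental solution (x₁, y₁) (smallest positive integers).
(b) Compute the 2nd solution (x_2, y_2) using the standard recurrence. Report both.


Step 1: Find the fundamental solution (x₁, y₁) of x² - 10y² = 1.
  Expand √10 as a continued fraction. a₀ = ⌊√10⌋ = 3; iterate m_{k+1} = d_k·a_k − m_k, d_{k+1} = (10 − m_{k+1}²)/d_k, a_{k+1} = ⌊(a₀ + m_{k+1})/d_{k+1}⌋ (starting m₀ = 0, d₀ = 1), with convergents p_k = a_k·p_{k-1} + p_{k-2}, q_k = a_k·q_{k-1} + q_{k-2} (p₋₁ = 1, q₋₁ = 0):
  k = 0: a₀ = 3; p₀/q₀ = 3/1; p₀² − 10·q₀² = 9 − 10 = -1.
  k = 1: m = 3, d = 1, a = ⌊(3 + 3)/1⌋ = 6; p/q = (6·3 + 1)/(6·1 + 0) = 19/6; p² − 10·q² = 361 − 360 = 1.
  The first convergent with p² − 10·q² = 1 gives the fundamental solution (x₁, y₁) = (19, 6).
Step 2: Apply the recurrence (x_{n+1}, y_{n+1}) = (x₁x_n + 10y₁y_n, x₁y_n + y₁x_n) repeatedly.
  From (x_1, y_1) = (19, 6): x_2 = 19·19 + 10·6·6 = 721; y_2 = 19·6 + 6·19 = 228.
Step 3: Verify x_2² - 10·y_2² = 519841 - 519840 = 1 (should be 1). ✓

(x_1, y_1) = (19, 6); (x_2, y_2) = (721, 228).


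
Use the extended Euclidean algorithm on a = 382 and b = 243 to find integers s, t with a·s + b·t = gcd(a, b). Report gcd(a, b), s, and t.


Euclidean algorithm on (382, 243) — divide until remainder is 0:
  382 = 1 · 243 + 139
  243 = 1 · 139 + 104
  139 = 1 · 104 + 35
  104 = 2 · 35 + 34
  35 = 1 · 34 + 1
  34 = 34 · 1 + 0
gcd(382, 243) = 1.
Track Bezout coefficients alongside the remainders: start with r₀ = 382 = a·1 + b·0 (s = 1, t = 0) and r₁ = 243 = a·0 + b·1 (s = 0, t = 1); each new remainder r_{k+1} = r_{k-1} − q_k·r_k inherits s_{k+1} = s_{k-1} − q_k·s_k, t_{k+1} = t_{k-1} − q_k·t_k, so r_k = a·s_k + b·t_k at every step:
  q = 1: r = 139, s = 1 − 1·0 = 1, t = 0 − 1·1 = -1  (check: 382·1 + 243·(-1) = 139)
  q = 1: r = 104, s = 0 − 1·1 = -1, t = 1 − 1·(-1) = 2  (check: 382·(-1) + 243·2 = 104)
  q = 1: r = 35, s = 1 − 1·(-1) = 2, t = -1 − 1·2 = -3  (check: 382·2 + 243·(-3) = 35)
  q = 2: r = 34, s = -1 − 2·2 = -5, t = 2 − 2·(-3) = 8  (check: 382·(-5) + 243·8 = 34)
  q = 1: r = 1, s = 2 − 1·(-5) = 7, t = -3 − 1·8 = -11  (check: 382·7 + 243·(-11) = 1)
The row with r = 1 (the gcd) gives the Bezout coefficients s = 7, t = -11.
Result: 382 · (7) + 243 · (-11) = 1.

gcd(382, 243) = 1; s = 7, t = -11 (check: 382·7 + 243·(-11) = 1).


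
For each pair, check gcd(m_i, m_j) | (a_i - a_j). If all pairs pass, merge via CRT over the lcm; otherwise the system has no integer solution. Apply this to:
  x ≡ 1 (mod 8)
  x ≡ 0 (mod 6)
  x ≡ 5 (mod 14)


Moduli 8, 6, 14 are not pairwise coprime, so CRT works modulo lcm(m_i) when all pairwise compatibility conditions hold.
Pairwise compatibility: gcd(m_i, m_j) must divide a_i - a_j for every pair.
Merge one congruence at a time:
  Start: x ≡ 1 (mod 8).
  Combine with x ≡ 0 (mod 6): gcd(8, 6) = 2, and 0 - 1 = -1 is NOT divisible by 2.
    ⇒ system is inconsistent (no integer solution).

No solution (the system is inconsistent).


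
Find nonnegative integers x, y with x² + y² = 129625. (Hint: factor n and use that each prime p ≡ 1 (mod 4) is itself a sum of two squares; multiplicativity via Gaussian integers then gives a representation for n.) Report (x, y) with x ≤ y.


Step 1: Factor n = 129625 = 5^3 · 17 · 61.
Step 2: Check the mod-4 condition on each prime factor: 5 ≡ 1 (mod 4), exponent 3; 17 ≡ 1 (mod 4), exponent 1; 61 ≡ 1 (mod 4), exponent 1.
All primes ≡ 3 (mod 4) appear to even exponent (or don't appear), so by the two-squares theorem n IS expressible as a sum of two squares.
Step 3: Build a representation. Group n = k² · m with k = 5 and m = 5 · 17 · 61 = 5185 (a product of primes ≡ 1 (mod 4)); a representation of m scales to one of n via (k·x)² + (k·y)² = k²(x² + y²). Each prime p ≡ 1 (mod 4) is itself a sum of two squares; find a² by testing p − a² for a perfect square:
  5: 5 − 1² = 4 = 2² ⇒ 5 = 1² + 2².
  17: 17 − 1² = 16 = 4² ⇒ 17 = 1² + 4².
  61: 61 − 1² = 60, 61 − 2² = 57, 61 − 3² = 52, 61 − 4² = 45, 61 − 5² = 36 = 6² ⇒ 61 = 5² + 6².
  Combine using the Brahmagupta–Fibonacci identity (a² + b²)(c² + d²) = (ac − bd)² + (ad + bc)² = (ac + bd)² + (ad − bc)²:
  5 · 17 = 85: from (1² + 2²)(1² + 4²), take (1·1 − 2·4, 1·4 + 2·1) = (1 − 8, 4 + 2) = (-7, 6); dropping signs (only squares matter) gives (7, 6); check 7² + 6² = 49 + 36 = 85 ✓.
  85 · 61 = 5185: from (7² + 6²)(5² + 6²), take (7·5 − 6·6, 7·6 + 6·5) = (35 − 36, 42 + 30) = (-1, 72); dropping signs (only squares matter) gives (1, 72); check 1² + 72² = 1 + 5184 = 5185 ✓.
  Scale by k = 5: (5·1, 5·72) = (5, 360).
Step 4: Order so x ≤ y and verify: 5² + 360² = 25 + 129600 = 129625 = n. ✓

n = 129625 = 5² + 360² (one valid representation with x ≤ y).


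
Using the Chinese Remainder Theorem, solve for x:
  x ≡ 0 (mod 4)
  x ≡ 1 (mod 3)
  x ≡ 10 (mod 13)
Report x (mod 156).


Moduli 4, 3, 13 are pairwise coprime; by CRT there is a unique solution modulo M = 4 · 3 · 13 = 156.
Solve pairwise, accumulating the modulus:
  Start with x ≡ 0 (mod 4).
  Combine with x ≡ 1 (mod 3): since gcd(4, 3) = 1, we get a unique residue mod 12.
    Write x = 0 + 4·t and substitute into x ≡ 1 (mod 3): 4·t ≡ 1 − 0 = 1 (mod 3).
    Reduce coefficients mod 3: 1·t ≡ 1 (mod 3).
    So t ≡ 1 (mod 3).
    Then x = 0 + 4·1 = 4, valid modulo lcm(4, 3) = 12: x ≡ 4 (mod 12).
  Combine with x ≡ 10 (mod 13): since gcd(12, 13) = 1, we get a unique residue mod 156.
    Write x = 4 + 12·t and substitute into x ≡ 10 (mod 13): 12·t ≡ 10 − 4 = 6 (mod 13).
    The inverse of 12 mod 13 is 12 (since 12·12 = 144 = 11·13 + 1), so t ≡ 12·6 = 72 ≡ 7 (mod 13).
    Then x = 4 + 12·7 = 88, valid modulo lcm(12, 13) = 156: x ≡ 88 (mod 156).
Verify: 88 mod 4 = 0 ✓, 88 mod 3 = 1 ✓, 88 mod 13 = 10 ✓.

x ≡ 88 (mod 156).


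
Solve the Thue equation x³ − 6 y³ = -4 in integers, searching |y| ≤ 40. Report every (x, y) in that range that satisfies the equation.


The equation is x³ - 6y³ = -4. For fixed y, x³ = 6·y³ − 4, so a solution requires the RHS to be a perfect cube.
Strategy: iterate y from -40 to 40, compute RHS = 6·y³ − 4, and check whether it is a (positive or negative) perfect cube.
Check small values of y:
  y = 0: RHS = -4 is not a perfect cube.
  y = 1: RHS = 2 is not a perfect cube.
  y = -1: RHS = -10 is not a perfect cube.
  y = 2: RHS = 44 is not a perfect cube.
  y = -2: RHS = -52 is not a perfect cube.
  y = 3: RHS = 158 is not a perfect cube.
  y = -3: RHS = -166 is not a perfect cube.
Continuing the search up to |y| = 40 finds no solutions either.
No (x, y) in the scanned range satisfies the equation.

No integer solutions with |y| ≤ 40.


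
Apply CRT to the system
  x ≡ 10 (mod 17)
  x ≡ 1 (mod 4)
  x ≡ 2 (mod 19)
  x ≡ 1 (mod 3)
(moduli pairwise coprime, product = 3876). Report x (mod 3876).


Product of moduli M = 17 · 4 · 19 · 3 = 3876.
Merge one congruence at a time:
  Start: x ≡ 10 (mod 17).
  Combine with x ≡ 1 (mod 4); new modulus lcm = 68.
    Write x = 10 + 17·t and substitute into x ≡ 1 (mod 4): 17·t ≡ 1 − 10 = -9 (mod 4).
    Reduce coefficients mod 4: 1·t ≡ 3 (mod 4).
    So t ≡ 3 (mod 4).
    Then x = 10 + 17·3 = 61, valid modulo lcm(17, 4) = 68: x ≡ 61 (mod 68).
  Combine with x ≡ 2 (mod 19); new modulus lcm = 1292.
    Write x = 61 + 68·t and substitute into x ≡ 2 (mod 19): 68·t ≡ 2 − 61 = -59 (mod 19).
    Reduce coefficients mod 19: 11·t ≡ 17 (mod 19).
    The inverse of 11 mod 19 is 7 (since 11·7 = 77 = 4·19 + 1), so t ≡ 7·17 = 119 ≡ 5 (mod 19).
    Then x = 61 + 68·5 = 401, valid modulo lcm(68, 19) = 1292: x ≡ 401 (mod 1292).
  Combine with x ≡ 1 (mod 3); new modulus lcm = 3876.
    Write x = 401 + 1292·t and substitute into x ≡ 1 (mod 3): 1292·t ≡ 1 − 401 = -400 (mod 3).
    Reduce coefficients mod 3: 2·t ≡ 2 (mod 3).
    The inverse of 2 mod 3 is 2 (since 2·2 = 4 = 1·3 + 1), so t ≡ 2·2 = 4 ≡ 1 (mod 3).
    Then x = 401 + 1292·1 = 1693, valid modulo lcm(1292, 3) = 3876: x ≡ 1693 (mod 3876).
Verify against each original: 1693 mod 17 = 10, 1693 mod 4 = 1, 1693 mod 19 = 2, 1693 mod 3 = 1.

x ≡ 1693 (mod 3876).


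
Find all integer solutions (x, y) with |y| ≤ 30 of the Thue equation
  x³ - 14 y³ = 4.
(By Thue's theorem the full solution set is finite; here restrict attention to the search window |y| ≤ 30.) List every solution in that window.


The equation is x³ - 14y³ = 4. For fixed y, x³ = 14·y³ + 4, so a solution requires the RHS to be a perfect cube.
Strategy: iterate y from -30 to 30, compute RHS = 14·y³ + 4, and check whether it is a (positive or negative) perfect cube.
Check small values of y:
  y = 0: RHS = 4 is not a perfect cube.
  y = 1: RHS = 18 is not a perfect cube.
  y = -1: RHS = -10 is not a perfect cube.
  y = 2: RHS = 116 is not a perfect cube.
  y = -2: RHS = -108 is not a perfect cube.
  y = 3: RHS = 382 is not a perfect cube.
  y = -3: RHS = -374 is not a perfect cube.
Continuing the search up to |y| = 30 finds no solutions either.
No (x, y) in the scanned range satisfies the equation.

No integer solutions with |y| ≤ 30.


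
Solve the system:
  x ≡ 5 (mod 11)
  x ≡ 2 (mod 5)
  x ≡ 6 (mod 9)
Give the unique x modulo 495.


Moduli 11, 5, 9 are pairwise coprime; by CRT there is a unique solution modulo M = 11 · 5 · 9 = 495.
Solve pairwise, accumulating the modulus:
  Start with x ≡ 5 (mod 11).
  Combine with x ≡ 2 (mod 5): since gcd(11, 5) = 1, we get a unique residue mod 55.
    Write x = 5 + 11·t and substitute into x ≡ 2 (mod 5): 11·t ≡ 2 − 5 = -3 (mod 5).
    Reduce coefficients mod 5: 1·t ≡ 2 (mod 5).
    So t ≡ 2 (mod 5).
    Then x = 5 + 11·2 = 27, valid modulo lcm(11, 5) = 55: x ≡ 27 (mod 55).
  Combine with x ≡ 6 (mod 9): since gcd(55, 9) = 1, we get a unique residue mod 495.
    Write x = 27 + 55·t and substitute into x ≡ 6 (mod 9): 55·t ≡ 6 − 27 = -21 (mod 9).
    Reduce coefficients mod 9: 1·t ≡ 6 (mod 9).
    So t ≡ 6 (mod 9).
    Then x = 27 + 55·6 = 357, valid modulo lcm(55, 9) = 495: x ≡ 357 (mod 495).
Verify: 357 mod 11 = 5 ✓, 357 mod 5 = 2 ✓, 357 mod 9 = 6 ✓.

x ≡ 357 (mod 495).


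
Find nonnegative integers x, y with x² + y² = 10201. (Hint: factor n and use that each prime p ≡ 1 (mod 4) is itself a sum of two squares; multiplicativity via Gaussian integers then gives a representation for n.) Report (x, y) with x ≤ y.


Step 1: Factor n = 10201 = 101^2.
Step 2: Check the mod-4 condition on each prime factor: 101 ≡ 1 (mod 4), exponent 2.
All primes ≡ 3 (mod 4) appear to even exponent (or don't appear), so by the two-squares theorem n IS expressible as a sum of two squares.
Step 3: Build a representation. Here n = 101 · 101 is a product of primes ≡ 1 (mod 4). Each prime p ≡ 1 (mod 4) is itself a sum of two squares; find a² by testing p − a² for a perfect square:
  101: 101 − 1² = 100 = 10² ⇒ 101 = 1² + 10².
  Combine using the Brahmagupta–Fibonacci identity (a² + b²)(c² + d²) = (ac − bd)² + (ad + bc)² = (ac + bd)² + (ad − bc)²:
  101 · 101 = 10201: from (1² + 10²)(1² + 10²), take (1·1 − 10·10, 1·10 + 10·1) = (1 − 100, 10 + 10) = (-99, 20); dropping signs (only squares matter) gives (99, 20); check 99² + 20² = 9801 + 400 = 10201 ✓.
Step 4: Order so x ≤ y and verify: 20² + 99² = 400 + 9801 = 10201 = n. ✓

n = 10201 = 20² + 99² (one valid representation with x ≤ y).


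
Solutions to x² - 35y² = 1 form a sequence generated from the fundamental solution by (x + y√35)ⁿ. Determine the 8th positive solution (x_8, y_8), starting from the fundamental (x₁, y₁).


Step 1: Find the fundamental solution (x₁, y₁) of x² - 35y² = 1.
  Expand √35 as a continued fraction. a₀ = ⌊√35⌋ = 5; iterate m_{k+1} = d_k·a_k − m_k, d_{k+1} = (35 − m_{k+1}²)/d_k, a_{k+1} = ⌊(a₀ + m_{k+1})/d_{k+1}⌋ (starting m₀ = 0, d₀ = 1), with convergents p_k = a_k·p_{k-1} + p_{k-2}, q_k = a_k·q_{k-1} + q_{k-2} (p₋₁ = 1, q₋₁ = 0):
  k = 0: a₀ = 5; p₀/q₀ = 5/1; p₀² − 35·q₀² = 25 − 35 = -10.
  k = 1: m = 5, d = 10, a = ⌊(5 + 5)/10⌋ = 1; p/q = (1·5 + 1)/(1·1 + 0) = 6/1; p² − 35·q² = 36 − 35 = 1.
  The first convergent with p² − 35·q² = 1 gives the fundamental solution (x₁, y₁) = (6, 1).
Step 2: Apply the recurrence (x_{n+1}, y_{n+1}) = (x₁x_n + 35y₁y_n, x₁y_n + y₁x_n) repeatedly.
  From (x_1, y_1) = (6, 1): x_2 = 6·6 + 35·1·1 = 71; y_2 = 6·1 + 1·6 = 12.
  From (x_2, y_2) = (71, 12): x_3 = 6·71 + 35·1·12 = 846; y_3 = 6·12 + 1·71 = 143.
  From (x_3, y_3) = (846, 143): x_4 = 6·846 + 35·1·143 = 10081; y_4 = 6·143 + 1·846 = 1704.
  From (x_4, y_4) = (10081, 1704): x_5 = 6·10081 + 35·1·1704 = 120126; y_5 = 6·1704 + 1·10081 = 20305.
  From (x_5, y_5) = (120126, 20305): x_6 = 6·120126 + 35·1·20305 = 1431431; y_6 = 6·20305 + 1·120126 = 241956.
  From (x_6, y_6) = (1431431, 241956): x_7 = 6·1431431 + 35·1·241956 = 17057046; y_7 = 6·241956 + 1·1431431 = 2883167.
  From (x_7, y_7) = (17057046, 2883167): x_8 = 6·17057046 + 35·1·2883167 = 203253121; y_8 = 6·2883167 + 1·17057046 = 34356048.
Step 3: Verify x_8² - 35·y_8² = 41311831196240641 - 41311831196240640 = 1 (should be 1). ✓

(x_1, y_1) = (6, 1); (x_8, y_8) = (203253121, 34356048).


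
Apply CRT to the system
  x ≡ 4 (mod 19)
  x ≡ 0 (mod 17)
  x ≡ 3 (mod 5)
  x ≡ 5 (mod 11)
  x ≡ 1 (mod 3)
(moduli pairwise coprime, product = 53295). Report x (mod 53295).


Product of moduli M = 19 · 17 · 5 · 11 · 3 = 53295.
Merge one congruence at a time:
  Start: x ≡ 4 (mod 19).
  Combine with x ≡ 0 (mod 17); new modulus lcm = 323.
    Write x = 4 + 19·t and substitute into x ≡ 0 (mod 17): 19·t ≡ 0 − 4 = -4 (mod 17).
    Reduce coefficients mod 17: 2·t ≡ 13 (mod 17).
    The inverse of 2 mod 17 is 9 (since 2·9 = 18 = 1·17 + 1), so t ≡ 9·13 = 117 ≡ 15 (mod 17).
    Then x = 4 + 19·15 = 289, valid modulo lcm(19, 17) = 323: x ≡ 289 (mod 323).
  Combine with x ≡ 3 (mod 5); new modulus lcm = 1615.
    Write x = 289 + 323·t and substitute into x ≡ 3 (mod 5): 323·t ≡ 3 − 289 = -286 (mod 5).
    Reduce coefficients mod 5: 3·t ≡ 4 (mod 5).
    The inverse of 3 mod 5 is 2 (since 3·2 = 6 = 1·5 + 1), so t ≡ 2·4 = 8 ≡ 3 (mod 5).
    Then x = 289 + 323·3 = 1258, valid modulo lcm(323, 5) = 1615: x ≡ 1258 (mod 1615).
  Combine with x ≡ 5 (mod 11); new modulus lcm = 17765.
    Write x = 1258 + 1615·t and substitute into x ≡ 5 (mod 11): 1615·t ≡ 5 − 1258 = -1253 (mod 11).
    Reduce coefficients mod 11: 9·t ≡ 1 (mod 11).
    The inverse of 9 mod 11 is 5 (since 9·5 = 45 = 4·11 + 1), so t ≡ 5·1 = 5 ≡ 5 (mod 11).
    Then x = 1258 + 1615·5 = 9333, valid modulo lcm(1615, 11) = 17765: x ≡ 9333 (mod 17765).
  Combine with x ≡ 1 (mod 3); new modulus lcm = 53295.
    Write x = 9333 + 17765·t and substitute into x ≡ 1 (mod 3): 17765·t ≡ 1 − 9333 = -9332 (mod 3).
    Reduce coefficients mod 3: 2·t ≡ 1 (mod 3).
    The inverse of 2 mod 3 is 2 (since 2·2 = 4 = 1·3 + 1), so t ≡ 2·1 = 2 ≡ 2 (mod 3).
    Then x = 9333 + 17765·2 = 44863, valid modulo lcm(17765, 3) = 53295: x ≡ 44863 (mod 53295).
Verify against each original: 44863 mod 19 = 4, 44863 mod 17 = 0, 44863 mod 5 = 3, 44863 mod 11 = 5, 44863 mod 3 = 1.

x ≡ 44863 (mod 53295).


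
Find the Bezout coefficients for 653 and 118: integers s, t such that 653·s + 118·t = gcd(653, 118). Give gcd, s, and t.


Euclidean algorithm on (653, 118) — divide until remainder is 0:
  653 = 5 · 118 + 63
  118 = 1 · 63 + 55
  63 = 1 · 55 + 8
  55 = 6 · 8 + 7
  8 = 1 · 7 + 1
  7 = 7 · 1 + 0
gcd(653, 118) = 1.
Track Bezout coefficients alongside the remainders: start with r₀ = 653 = a·1 + b·0 (s = 1, t = 0) and r₁ = 118 = a·0 + b·1 (s = 0, t = 1); each new remainder r_{k+1} = r_{k-1} − q_k·r_k inherits s_{k+1} = s_{k-1} − q_k·s_k, t_{k+1} = t_{k-1} − q_k·t_k, so r_k = a·s_k + b·t_k at every step:
  q = 5: r = 63, s = 1 − 5·0 = 1, t = 0 − 5·1 = -5  (check: 653·1 + 118·(-5) = 63)
  q = 1: r = 55, s = 0 − 1·1 = -1, t = 1 − 1·(-5) = 6  (check: 653·(-1) + 118·6 = 55)
  q = 1: r = 8, s = 1 − 1·(-1) = 2, t = -5 − 1·6 = -11  (check: 653·2 + 118·(-11) = 8)
  q = 6: r = 7, s = -1 − 6·2 = -13, t = 6 − 6·(-11) = 72  (check: 653·(-13) + 118·72 = 7)
  q = 1: r = 1, s = 2 − 1·(-13) = 15, t = -11 − 1·72 = -83  (check: 653·15 + 118·(-83) = 1)
The row with r = 1 (the gcd) gives the Bezout coefficients s = 15, t = -83.
Result: 653 · (15) + 118 · (-83) = 1.

gcd(653, 118) = 1; s = 15, t = -83 (check: 653·15 + 118·(-83) = 1).


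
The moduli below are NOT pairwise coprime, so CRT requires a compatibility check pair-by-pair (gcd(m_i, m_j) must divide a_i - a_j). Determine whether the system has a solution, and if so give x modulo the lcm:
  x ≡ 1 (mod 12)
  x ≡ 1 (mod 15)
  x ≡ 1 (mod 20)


Moduli 12, 15, 20 are not pairwise coprime, so CRT works modulo lcm(m_i) when all pairwise compatibility conditions hold.
Pairwise compatibility: gcd(m_i, m_j) must divide a_i - a_j for every pair.
Merge one congruence at a time:
  Start: x ≡ 1 (mod 12).
  Combine with x ≡ 1 (mod 15): gcd(12, 15) = 3; 1 - 1 = 0, which IS divisible by 3, so compatible.
    Write x = 1 + 12·t and substitute into x ≡ 1 (mod 15): 12·t ≡ 1 − 1 = 0 (mod 15).
    Divide the congruence (and modulus) by g = 3: 4·t ≡ 0 (mod 5).
    The inverse of 4 mod 5 is 4 (since 4·4 = 16 = 3·5 + 1), so t ≡ 4·0 = 0 ≡ 0 (mod 5).
    Then x = 1 + 12·0 = 1, valid modulo lcm(12, 15) = 60: x ≡ 1 (mod 60).
  Combine with x ≡ 1 (mod 20): gcd(60, 20) = 20; 1 - 1 = 0, which IS divisible by 20, so compatible.
    Write x = 1 + 60·t and substitute into x ≡ 1 (mod 20): 60·t ≡ 1 − 1 = 0 (mod 20).
    Divide the congruence (and modulus) by g = 20: 3·t ≡ 0 (mod 1).
    Modulo 1 every t works; take t = 0.
    Then x = 1 + 60·0 = 1, valid modulo lcm(60, 20) = 60: x ≡ 1 (mod 60).
Verify: 1 mod 12 = 1, 1 mod 15 = 1, 1 mod 20 = 1.

x ≡ 1 (mod 60).


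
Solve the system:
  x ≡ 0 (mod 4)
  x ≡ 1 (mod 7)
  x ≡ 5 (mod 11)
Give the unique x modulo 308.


Moduli 4, 7, 11 are pairwise coprime; by CRT there is a unique solution modulo M = 4 · 7 · 11 = 308.
Solve pairwise, accumulating the modulus:
  Start with x ≡ 0 (mod 4).
  Combine with x ≡ 1 (mod 7): since gcd(4, 7) = 1, we get a unique residue mod 28.
    Write x = 0 + 4·t and substitute into x ≡ 1 (mod 7): 4·t ≡ 1 − 0 = 1 (mod 7).
    The inverse of 4 mod 7 is 2 (since 4·2 = 8 = 1·7 + 1), so t ≡ 2·1 = 2 ≡ 2 (mod 7).
    Then x = 0 + 4·2 = 8, valid modulo lcm(4, 7) = 28: x ≡ 8 (mod 28).
  Combine with x ≡ 5 (mod 11): since gcd(28, 11) = 1, we get a unique residue mod 308.
    Write x = 8 + 28·t and substitute into x ≡ 5 (mod 11): 28·t ≡ 5 − 8 = -3 (mod 11).
    Reduce coefficients mod 11: 6·t ≡ 8 (mod 11).
    The inverse of 6 mod 11 is 2 (since 6·2 = 12 = 1·11 + 1), so t ≡ 2·8 = 16 ≡ 5 (mod 11).
    Then x = 8 + 28·5 = 148, valid modulo lcm(28, 11) = 308: x ≡ 148 (mod 308).
Verify: 148 mod 4 = 0 ✓, 148 mod 7 = 1 ✓, 148 mod 11 = 5 ✓.

x ≡ 148 (mod 308).


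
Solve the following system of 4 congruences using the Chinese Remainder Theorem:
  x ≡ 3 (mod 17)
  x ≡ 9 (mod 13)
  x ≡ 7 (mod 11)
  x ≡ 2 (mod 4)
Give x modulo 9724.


Product of moduli M = 17 · 13 · 11 · 4 = 9724.
Merge one congruence at a time:
  Start: x ≡ 3 (mod 17).
  Combine with x ≡ 9 (mod 13); new modulus lcm = 221.
    Write x = 3 + 17·t and substitute into x ≡ 9 (mod 13): 17·t ≡ 9 − 3 = 6 (mod 13).
    Reduce coefficients mod 13: 4·t ≡ 6 (mod 13).
    The inverse of 4 mod 13 is 10 (since 4·10 = 40 = 3·13 + 1), so t ≡ 10·6 = 60 ≡ 8 (mod 13).
    Then x = 3 + 17·8 = 139, valid modulo lcm(17, 13) = 221: x ≡ 139 (mod 221).
  Combine with x ≡ 7 (mod 11); new modulus lcm = 2431.
    Write x = 139 + 221·t and substitute into x ≡ 7 (mod 11): 221·t ≡ 7 − 139 = -132 (mod 11).
    Reduce coefficients mod 11: 1·t ≡ 0 (mod 11).
    So t ≡ 0 (mod 11).
    Then x = 139 + 221·0 = 139, valid modulo lcm(221, 11) = 2431: x ≡ 139 (mod 2431).
  Combine with x ≡ 2 (mod 4); new modulus lcm = 9724.
    Write x = 139 + 2431·t and substitute into x ≡ 2 (mod 4): 2431·t ≡ 2 − 139 = -137 (mod 4).
    Reduce coefficients mod 4: 3·t ≡ 3 (mod 4).
    The inverse of 3 mod 4 is 3 (since 3·3 = 9 = 2·4 + 1), so t ≡ 3·3 = 9 ≡ 1 (mod 4).
    Then x = 139 + 2431·1 = 2570, valid modulo lcm(2431, 4) = 9724: x ≡ 2570 (mod 9724).
Verify against each original: 2570 mod 17 = 3, 2570 mod 13 = 9, 2570 mod 11 = 7, 2570 mod 4 = 2.

x ≡ 2570 (mod 9724).


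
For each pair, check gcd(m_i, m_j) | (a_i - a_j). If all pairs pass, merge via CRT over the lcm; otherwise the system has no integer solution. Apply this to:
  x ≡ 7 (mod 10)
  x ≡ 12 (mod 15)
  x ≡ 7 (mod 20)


Moduli 10, 15, 20 are not pairwise coprime, so CRT works modulo lcm(m_i) when all pairwise compatibility conditions hold.
Pairwise compatibility: gcd(m_i, m_j) must divide a_i - a_j for every pair.
Merge one congruence at a time:
  Start: x ≡ 7 (mod 10).
  Combine with x ≡ 12 (mod 15): gcd(10, 15) = 5; 12 - 7 = 5, which IS divisible by 5, so compatible.
    Write x = 7 + 10·t and substitute into x ≡ 12 (mod 15): 10·t ≡ 12 − 7 = 5 (mod 15).
    Divide the congruence (and modulus) by g = 5: 2·t ≡ 1 (mod 3).
    The inverse of 2 mod 3 is 2 (since 2·2 = 4 = 1·3 + 1), so t ≡ 2·1 = 2 ≡ 2 (mod 3).
    Then x = 7 + 10·2 = 27, valid modulo lcm(10, 15) = 30: x ≡ 27 (mod 30).
  Combine with x ≡ 7 (mod 20): gcd(30, 20) = 10; 7 - 27 = -20, which IS divisible by 10, so compatible.
    Write x = 27 + 30·t and substitute into x ≡ 7 (mod 20): 30·t ≡ 7 − 27 = -20 (mod 20).
    Divide the congruence (and modulus) by g = 10: 3·t ≡ -2 (mod 2).
    Reduce coefficients mod 2: 1·t ≡ 0 (mod 2).
    So t ≡ 0 (mod 2).
    Then x = 27 + 30·0 = 27, valid modulo lcm(30, 20) = 60: x ≡ 27 (mod 60).
Verify: 27 mod 10 = 7, 27 mod 15 = 12, 27 mod 20 = 7.

x ≡ 27 (mod 60).
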